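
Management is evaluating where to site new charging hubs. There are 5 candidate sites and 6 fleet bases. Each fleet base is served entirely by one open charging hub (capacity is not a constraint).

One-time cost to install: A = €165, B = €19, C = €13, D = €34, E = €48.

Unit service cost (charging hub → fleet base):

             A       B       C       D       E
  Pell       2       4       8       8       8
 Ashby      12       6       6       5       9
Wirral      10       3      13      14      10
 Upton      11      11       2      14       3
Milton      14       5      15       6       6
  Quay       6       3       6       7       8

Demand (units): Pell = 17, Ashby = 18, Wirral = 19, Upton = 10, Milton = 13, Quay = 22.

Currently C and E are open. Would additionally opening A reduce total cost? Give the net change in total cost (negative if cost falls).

No — net change +63 (cost rises by 63).

Current service cost with {C, E}: 664.
Adding A: each fleet base re-picks its cheapest; new service cost 562, saving 102.
Extra fixed cost: 165. Net change = 165 − 102 = 63.
(Totals: 725 → 788.)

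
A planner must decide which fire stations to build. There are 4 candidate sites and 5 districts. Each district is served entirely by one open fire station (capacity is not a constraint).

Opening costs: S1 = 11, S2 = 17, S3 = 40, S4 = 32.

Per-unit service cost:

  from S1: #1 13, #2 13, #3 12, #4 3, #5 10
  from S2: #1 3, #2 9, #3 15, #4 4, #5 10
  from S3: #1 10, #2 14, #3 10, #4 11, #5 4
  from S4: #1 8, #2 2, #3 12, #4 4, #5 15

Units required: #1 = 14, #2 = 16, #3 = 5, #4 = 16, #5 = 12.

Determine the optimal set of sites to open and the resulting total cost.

For any fixed open set, each district goes to its cheapest open site; total = fixed + service.
{S1, S2, S3, S4}: #1→S2 3·14=42, #2→S4 2·16=32, #3→S3 10·5=50, #4→S1 3·16=48, #5→S3 4·12=48. Service 220; fixed 100; total 320.
{S2, S3, S4}: service 236 + fixed 89 = 325
{S1, S2, S4}: service 302 + fixed 60 = 362
{S1}: service 618 + fixed 11 = 629
(All 15 nonempty subsets were checked; S1, S2, S3 and S4 is lowest.)

Open S1, S2, S3 and S4; minimum total cost 320.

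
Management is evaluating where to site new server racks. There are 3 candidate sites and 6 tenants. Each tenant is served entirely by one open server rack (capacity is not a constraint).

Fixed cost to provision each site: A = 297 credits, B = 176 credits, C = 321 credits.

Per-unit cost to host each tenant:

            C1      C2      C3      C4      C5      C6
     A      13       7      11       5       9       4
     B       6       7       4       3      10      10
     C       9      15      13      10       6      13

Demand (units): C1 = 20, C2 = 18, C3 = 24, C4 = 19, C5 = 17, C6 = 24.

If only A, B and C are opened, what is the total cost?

Each tenant is assigned to its cheapest site among the open ones.
{A, B, C}: C1→B 6·20=120, C2→A 7·18=126, C3→B 4·24=96, C4→B 3·19=57, C5→C 6·17=102, C6→A 4·24=96. Service 597; fixed 794; total 1391.

Total cost: 1391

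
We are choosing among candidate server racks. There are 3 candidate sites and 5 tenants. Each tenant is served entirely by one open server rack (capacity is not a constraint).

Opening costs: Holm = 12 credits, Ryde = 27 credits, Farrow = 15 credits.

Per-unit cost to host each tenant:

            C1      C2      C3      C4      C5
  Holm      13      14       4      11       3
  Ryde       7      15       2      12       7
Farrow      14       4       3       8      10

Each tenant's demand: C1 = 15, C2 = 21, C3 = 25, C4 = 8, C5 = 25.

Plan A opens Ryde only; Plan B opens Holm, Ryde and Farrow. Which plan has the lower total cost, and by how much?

Plan A: {Ryde}: C1→Ryde 7·15=105, C2→Ryde 15·21=315, C3→Ryde 2·25=50, C4→Ryde 12·8=96, C5→Ryde 7·25=175. Service 741; fixed 27; total 768.
Plan B: {Holm, Ryde, Farrow}: C1→Ryde 7·15=105, C2→Farrow 4·21=84, C3→Ryde 2·25=50, C4→Farrow 8·8=64, C5→Holm 3·25=75. Service 378; fixed 54; total 432.
Difference: |768 − 432| = 336.

Plan B is cheaper by 336.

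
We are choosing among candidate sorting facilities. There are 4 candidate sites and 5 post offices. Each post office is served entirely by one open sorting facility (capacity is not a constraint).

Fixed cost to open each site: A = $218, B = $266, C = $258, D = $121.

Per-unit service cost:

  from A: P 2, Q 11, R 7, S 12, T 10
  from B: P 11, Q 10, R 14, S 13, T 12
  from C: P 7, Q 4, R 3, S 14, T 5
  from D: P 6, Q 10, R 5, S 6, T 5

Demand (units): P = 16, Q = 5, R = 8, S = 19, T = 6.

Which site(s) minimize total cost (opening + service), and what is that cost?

For any fixed open set, each post office goes to its cheapest open site; total = fixed + service.
{D}: P→D 6·16=96, Q→D 10·5=50, R→D 5·8=40, S→D 6·19=114, T→D 5·6=30. Service 330; fixed 121; total 451.
{A, D}: service 266 + fixed 339 = 605
{A}: P→A 2·16=32, Q→A 11·5=55, R→A 7·8=56, S→A 12·19=228, T→A 10·6=60. Service 431; fixed 218; total 649.
{A, B, C, D}: P→A 2·16=32, Q→C 4·5=20, R→C 3·8=24, S→D 6·19=114, T→C 5·6=30. Service 220; fixed 863; total 1083.
No other subset beats 451.

Open D only; minimum total cost 451.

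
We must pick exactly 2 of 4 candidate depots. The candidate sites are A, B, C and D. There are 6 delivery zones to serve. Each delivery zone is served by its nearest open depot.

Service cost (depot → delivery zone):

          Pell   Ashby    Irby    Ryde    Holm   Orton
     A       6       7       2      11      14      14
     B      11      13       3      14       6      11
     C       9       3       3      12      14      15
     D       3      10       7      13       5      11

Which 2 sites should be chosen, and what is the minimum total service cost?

With exactly 2 open, each delivery zone uses its cheapest among the chosen.
{C, D}: Pell→D 3, Ashby→C 3, Irby→C 3, Ryde→C 12, Holm→D 5, Orton→D 11. Service cost 37.
{A, D}: service cost 39
{A, B}: service cost 43
Among all 6 size-2 choices, {C, D} is lowest.

Choose C and D; total service cost 37.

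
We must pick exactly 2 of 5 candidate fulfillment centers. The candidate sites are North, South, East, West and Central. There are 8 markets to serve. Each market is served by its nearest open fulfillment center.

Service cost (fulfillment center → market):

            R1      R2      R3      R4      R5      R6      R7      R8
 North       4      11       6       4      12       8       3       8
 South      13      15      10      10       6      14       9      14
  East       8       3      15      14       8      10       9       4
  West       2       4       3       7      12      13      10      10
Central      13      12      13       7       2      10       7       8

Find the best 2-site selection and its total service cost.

Choose North and East; total service cost 40.

With exactly 2 open, each market uses its cheapest among the chosen.
{North, East}: R1→North 4, R2→East 3, R3→North 6, R4→North 4, R5→East 8, R6→North 8, R7→North 3, R8→East 4. Service cost 40.
{West, Central}: service cost 43
{North, West}: service cost 44
Among all 10 size-2 choices, {North, East} is lowest.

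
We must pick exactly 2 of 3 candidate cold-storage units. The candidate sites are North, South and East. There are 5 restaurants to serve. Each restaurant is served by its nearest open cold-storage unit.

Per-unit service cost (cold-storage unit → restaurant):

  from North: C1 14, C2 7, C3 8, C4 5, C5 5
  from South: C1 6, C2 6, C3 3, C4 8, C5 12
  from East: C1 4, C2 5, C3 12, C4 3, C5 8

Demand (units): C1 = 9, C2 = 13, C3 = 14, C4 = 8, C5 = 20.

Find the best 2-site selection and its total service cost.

With exactly 2 open, each restaurant uses its cheapest among the chosen.
{North, South}: C1→South 6·9=54, C2→South 6·13=78, C3→South 3·14=42, C4→North 5·8=40, C5→North 5·20=100. Service cost 314.
{South, East}: service cost 327
{North, East}: service cost 337
Among all 3 size-2 choices, {North, South} is lowest.

Choose North and South; total service cost 314.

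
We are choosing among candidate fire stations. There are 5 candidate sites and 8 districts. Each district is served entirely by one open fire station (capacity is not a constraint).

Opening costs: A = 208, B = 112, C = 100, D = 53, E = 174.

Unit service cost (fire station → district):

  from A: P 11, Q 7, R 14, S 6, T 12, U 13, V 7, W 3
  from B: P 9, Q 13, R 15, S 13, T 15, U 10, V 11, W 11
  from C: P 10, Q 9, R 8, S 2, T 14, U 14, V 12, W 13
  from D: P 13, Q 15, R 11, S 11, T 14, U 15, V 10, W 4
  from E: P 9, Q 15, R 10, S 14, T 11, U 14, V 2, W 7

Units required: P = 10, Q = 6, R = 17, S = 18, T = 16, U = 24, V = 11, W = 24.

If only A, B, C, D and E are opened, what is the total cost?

Each district is assigned to its cheapest site among the open ones.
{A, B, C, D, E}: P→B 9·10=90, Q→A 7·6=42, R→C 8·17=136, S→C 2·18=36, T→E 11·16=176, U→B 10·24=240, V→E 2·11=22, W→A 3·24=72. Service 814; fixed 647; total 1461.

Total cost: 1461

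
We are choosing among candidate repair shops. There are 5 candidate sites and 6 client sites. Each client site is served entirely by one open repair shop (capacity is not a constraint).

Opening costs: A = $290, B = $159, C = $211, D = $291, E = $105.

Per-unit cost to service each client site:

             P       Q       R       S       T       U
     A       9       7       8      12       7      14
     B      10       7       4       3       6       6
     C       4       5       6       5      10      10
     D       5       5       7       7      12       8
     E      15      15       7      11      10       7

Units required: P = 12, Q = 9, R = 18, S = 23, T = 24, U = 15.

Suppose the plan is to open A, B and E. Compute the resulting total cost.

Total cost: 1100

Each client site is assigned to its cheapest site among the open ones.
{A, B, E}: P→A 9·12=108, Q→A 7·9=63, R→B 4·18=72, S→B 3·23=69, T→B 6·24=144, U→B 6·15=90. Service 546; fixed 554; total 1100.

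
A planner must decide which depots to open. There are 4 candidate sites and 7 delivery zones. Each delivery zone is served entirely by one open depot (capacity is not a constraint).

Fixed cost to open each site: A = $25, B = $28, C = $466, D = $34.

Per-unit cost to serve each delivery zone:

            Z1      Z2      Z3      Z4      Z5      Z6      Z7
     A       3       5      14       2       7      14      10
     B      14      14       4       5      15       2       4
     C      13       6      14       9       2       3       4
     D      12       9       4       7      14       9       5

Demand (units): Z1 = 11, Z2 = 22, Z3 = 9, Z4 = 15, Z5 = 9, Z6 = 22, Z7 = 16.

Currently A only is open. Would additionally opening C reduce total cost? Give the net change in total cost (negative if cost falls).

Current service cost with {A}: 830.
Adding C: each delivery zone re-picks its cheapest; new service cost 447, saving 383.
Extra fixed cost: 466. Net change = 466 − 383 = 83.
(Totals: 855 → 938.)

No — net change +83 (cost rises by 83).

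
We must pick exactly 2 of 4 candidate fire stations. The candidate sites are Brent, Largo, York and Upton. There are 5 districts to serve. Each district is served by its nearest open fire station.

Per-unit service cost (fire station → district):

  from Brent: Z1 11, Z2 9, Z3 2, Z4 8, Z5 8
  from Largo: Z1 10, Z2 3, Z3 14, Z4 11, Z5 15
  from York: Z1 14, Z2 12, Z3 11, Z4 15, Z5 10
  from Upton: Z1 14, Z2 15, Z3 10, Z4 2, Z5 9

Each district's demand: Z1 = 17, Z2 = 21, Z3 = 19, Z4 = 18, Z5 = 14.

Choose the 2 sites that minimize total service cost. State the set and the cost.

Choose Brent and Largo; total service cost 527.

With exactly 2 open, each district uses its cheapest among the chosen.
{Brent, Largo}: Z1→Largo 10·17=170, Z2→Largo 3·21=63, Z3→Brent 2·19=38, Z4→Brent 8·18=144, Z5→Brent 8·14=112. Service cost 527.
{Brent, Upton}: service cost 562
{Largo, Upton}: service cost 585
Among all 6 size-2 choices, {Brent, Largo} is lowest.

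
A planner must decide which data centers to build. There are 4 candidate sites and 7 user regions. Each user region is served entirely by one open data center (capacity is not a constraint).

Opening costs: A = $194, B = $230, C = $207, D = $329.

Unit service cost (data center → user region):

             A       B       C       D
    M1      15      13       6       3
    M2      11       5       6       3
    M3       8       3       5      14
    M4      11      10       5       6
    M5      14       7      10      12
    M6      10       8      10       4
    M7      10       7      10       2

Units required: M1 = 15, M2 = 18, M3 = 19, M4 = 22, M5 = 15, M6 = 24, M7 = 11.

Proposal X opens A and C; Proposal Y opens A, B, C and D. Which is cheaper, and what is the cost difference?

Proposal X is cheaper by 145.

Proposal X: {A, C}: M1→C 6·15=90, M2→C 6·18=108, M3→C 5·19=95, M4→C 5·22=110, M5→C 10·15=150, M6→A 10·24=240, M7→A 10·11=110. Service 903; fixed 401; total 1304.
Proposal Y: {A, B, C, D}: M1→D 3·15=45, M2→D 3·18=54, M3→B 3·19=57, M4→C 5·22=110, M5→B 7·15=105, M6→D 4·24=96, M7→D 2·11=22. Service 489; fixed 960; total 1449.
Difference: |1304 − 1449| = 145.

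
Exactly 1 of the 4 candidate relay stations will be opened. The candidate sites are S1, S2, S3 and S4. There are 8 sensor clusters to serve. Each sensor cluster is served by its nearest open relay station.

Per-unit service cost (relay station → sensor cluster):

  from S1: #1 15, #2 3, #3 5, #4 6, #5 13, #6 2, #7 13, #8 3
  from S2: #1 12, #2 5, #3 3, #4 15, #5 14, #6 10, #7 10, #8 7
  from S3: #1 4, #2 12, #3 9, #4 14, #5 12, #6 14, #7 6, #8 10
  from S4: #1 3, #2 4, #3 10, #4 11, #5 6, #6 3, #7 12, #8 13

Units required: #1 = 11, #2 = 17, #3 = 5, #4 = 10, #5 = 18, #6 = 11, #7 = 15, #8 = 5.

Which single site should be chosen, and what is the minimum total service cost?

With exactly 1 open, each sensor cluster uses its cheapest among the chosen.
{S4}: #1→S4 3·11=33, #2→S4 4·17=68, #3→S4 10·5=50, #4→S4 11·10=110, #5→S4 6·18=108, #6→S4 3·11=33, #7→S4 12·15=180, #8→S4 13·5=65. Service cost 647.
{S1}: service cost 767
{S2}: service cost 929
Among all 4 size-1 choices, {S4} is lowest.

Choose S4 only; total service cost 647.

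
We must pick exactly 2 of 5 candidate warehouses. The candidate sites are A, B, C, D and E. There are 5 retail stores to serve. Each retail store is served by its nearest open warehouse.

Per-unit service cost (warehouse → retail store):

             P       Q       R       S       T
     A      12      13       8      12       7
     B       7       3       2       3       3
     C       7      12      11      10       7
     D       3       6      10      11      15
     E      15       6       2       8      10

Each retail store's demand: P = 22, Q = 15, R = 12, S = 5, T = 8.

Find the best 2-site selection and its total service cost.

With exactly 2 open, each retail store uses its cheapest among the chosen.
{B, D}: P→D 3·22=66, Q→B 3·15=45, R→B 2·12=24, S→B 3·5=15, T→B 3·8=24. Service cost 174.
{A, B}: service cost 262
{B, C}: service cost 262
Among all 10 size-2 choices, {B, D} is lowest.

Choose B and D; total service cost 174.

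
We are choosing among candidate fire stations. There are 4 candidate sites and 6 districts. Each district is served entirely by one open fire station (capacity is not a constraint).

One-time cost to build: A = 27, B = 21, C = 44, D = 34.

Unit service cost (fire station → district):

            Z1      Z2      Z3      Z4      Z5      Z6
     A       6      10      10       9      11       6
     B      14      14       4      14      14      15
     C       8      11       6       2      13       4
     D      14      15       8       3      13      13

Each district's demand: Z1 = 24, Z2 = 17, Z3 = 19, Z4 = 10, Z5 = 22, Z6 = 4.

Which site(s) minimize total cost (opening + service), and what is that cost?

Open A, B and C; minimum total cost 760.

For any fixed open set, each district goes to its cheapest open site; total = fixed + service.
{A, B, C}: Z1→A 6·24=144, Z2→A 10·17=170, Z3→B 4·19=76, Z4→C 2·10=20, Z5→A 11·22=242, Z6→C 4·4=16. Service 668; fixed 92; total 760.
{A, B, D}: service 686 + fixed 82 = 768
{A, C}: Z1→A 6·24=144, Z2→A 10·17=170, Z3→C 6·19=114, Z4→C 2·10=20, Z5→A 11·22=242, Z6→C 4·4=16. Service 706; fixed 71; total 777.
{A, B, C, D}: service 668 + fixed 126 = 794
No other subset beats 760.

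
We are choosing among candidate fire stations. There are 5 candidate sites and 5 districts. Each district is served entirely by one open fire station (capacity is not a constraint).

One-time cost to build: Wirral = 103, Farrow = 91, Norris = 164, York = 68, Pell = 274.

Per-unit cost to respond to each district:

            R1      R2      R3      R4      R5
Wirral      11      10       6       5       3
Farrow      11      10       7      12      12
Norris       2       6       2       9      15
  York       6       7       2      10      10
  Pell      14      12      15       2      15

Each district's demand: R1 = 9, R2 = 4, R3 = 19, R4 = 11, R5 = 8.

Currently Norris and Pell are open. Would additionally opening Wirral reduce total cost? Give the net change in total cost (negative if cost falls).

Current service cost with {Norris, Pell}: 222.
Adding Wirral: each district re-picks its cheapest; new service cost 126, saving 96.
Extra fixed cost: 103. Net change = 103 − 96 = 7.
(Totals: 660 → 667.)

No — net change +7 (cost rises by 7).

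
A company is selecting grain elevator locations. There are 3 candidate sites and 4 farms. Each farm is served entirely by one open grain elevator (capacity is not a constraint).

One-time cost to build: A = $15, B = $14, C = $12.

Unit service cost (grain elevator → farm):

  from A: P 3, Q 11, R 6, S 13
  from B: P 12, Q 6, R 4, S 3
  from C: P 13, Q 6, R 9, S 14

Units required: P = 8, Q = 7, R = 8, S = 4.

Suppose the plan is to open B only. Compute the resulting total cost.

Total cost: 196

Each farm is assigned to its cheapest site among the open ones.
{B}: P→B 12·8=96, Q→B 6·7=42, R→B 4·8=32, S→B 3·4=12. Service 182; fixed 14; total 196.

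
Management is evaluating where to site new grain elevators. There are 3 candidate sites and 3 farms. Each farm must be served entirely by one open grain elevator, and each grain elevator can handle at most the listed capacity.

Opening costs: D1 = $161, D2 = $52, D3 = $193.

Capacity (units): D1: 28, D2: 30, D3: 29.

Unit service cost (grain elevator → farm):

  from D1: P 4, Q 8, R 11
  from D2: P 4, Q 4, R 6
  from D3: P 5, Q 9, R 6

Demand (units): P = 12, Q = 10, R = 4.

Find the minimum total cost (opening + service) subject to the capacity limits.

Open {D2}: P→D2 4·12=48, Q→D2 4·10=40, R→D2 6·4=24.
Loads: D2 carries 26/30. Service 112; fixed 52; total 164.
Next best feasible plan costs 325.

Minimum total cost: 164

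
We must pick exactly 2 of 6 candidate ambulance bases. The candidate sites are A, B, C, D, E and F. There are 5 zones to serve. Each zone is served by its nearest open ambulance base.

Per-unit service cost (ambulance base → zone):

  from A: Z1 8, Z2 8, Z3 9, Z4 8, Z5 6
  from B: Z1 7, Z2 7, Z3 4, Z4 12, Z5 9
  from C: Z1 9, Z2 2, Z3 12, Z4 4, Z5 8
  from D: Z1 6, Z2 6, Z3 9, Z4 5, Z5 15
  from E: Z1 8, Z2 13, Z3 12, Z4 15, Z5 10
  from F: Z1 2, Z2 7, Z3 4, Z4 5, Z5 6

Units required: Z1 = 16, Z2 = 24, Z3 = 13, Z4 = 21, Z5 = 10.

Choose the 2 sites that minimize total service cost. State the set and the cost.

With exactly 2 open, each zone uses its cheapest among the chosen.
{C, F}: Z1→F 2·16=32, Z2→C 2·24=48, Z3→F 4·13=52, Z4→C 4·21=84, Z5→F 6·10=60. Service cost 276.
{B, C}: service cost 376
{D, F}: service cost 393
Among all 15 size-2 choices, {C, F} is lowest.

Choose C and F; total service cost 276.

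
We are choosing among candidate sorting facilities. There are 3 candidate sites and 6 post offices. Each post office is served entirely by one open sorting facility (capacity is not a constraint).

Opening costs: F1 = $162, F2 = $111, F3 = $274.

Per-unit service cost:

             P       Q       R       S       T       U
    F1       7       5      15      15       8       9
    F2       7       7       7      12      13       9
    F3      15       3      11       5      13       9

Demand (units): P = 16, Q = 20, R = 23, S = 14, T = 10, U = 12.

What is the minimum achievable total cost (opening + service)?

For any fixed open set, each post office goes to its cheapest open site; total = fixed + service.
{F2}: P→F2 7·16=112, Q→F2 7·20=140, R→F2 7·23=161, S→F2 12·14=168, T→F2 13·10=130, U→F2 9·12=108. Service 819; fixed 111; total 930.
{F1, F2}: service 729 + fixed 273 = 1002
{F2, F3}: P→F2 7·16=112, Q→F3 3·20=60, R→F2 7·23=161, S→F3 5·14=70, T→F2 13·10=130, U→F2 9·12=108. Service 641; fixed 385; total 1026.
{F1, F2, F3}: P→F1 7·16=112, Q→F3 3·20=60, R→F2 7·23=161, S→F3 5·14=70, T→F1 8·10=80, U→F1 9·12=108. Service 591; fixed 547; total 1138.
No other subset beats 930.

Minimum total cost: 930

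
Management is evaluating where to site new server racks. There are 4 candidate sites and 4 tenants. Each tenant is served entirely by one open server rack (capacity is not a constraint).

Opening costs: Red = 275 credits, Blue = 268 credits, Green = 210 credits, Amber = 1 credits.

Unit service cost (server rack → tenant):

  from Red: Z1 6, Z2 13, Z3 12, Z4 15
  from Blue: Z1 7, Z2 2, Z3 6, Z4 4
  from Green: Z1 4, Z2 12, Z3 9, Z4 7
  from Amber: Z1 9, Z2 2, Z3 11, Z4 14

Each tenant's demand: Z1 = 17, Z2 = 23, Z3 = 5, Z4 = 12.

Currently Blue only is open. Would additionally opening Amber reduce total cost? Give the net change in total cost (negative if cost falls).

Current service cost with {Blue}: 243.
Adding Amber: each tenant re-picks its cheapest; new service cost 243, saving 0.
Extra fixed cost: 1. Net change = 1 − 0 = 1.
(Totals: 511 → 512.)

No — net change +1 (cost rises by 1).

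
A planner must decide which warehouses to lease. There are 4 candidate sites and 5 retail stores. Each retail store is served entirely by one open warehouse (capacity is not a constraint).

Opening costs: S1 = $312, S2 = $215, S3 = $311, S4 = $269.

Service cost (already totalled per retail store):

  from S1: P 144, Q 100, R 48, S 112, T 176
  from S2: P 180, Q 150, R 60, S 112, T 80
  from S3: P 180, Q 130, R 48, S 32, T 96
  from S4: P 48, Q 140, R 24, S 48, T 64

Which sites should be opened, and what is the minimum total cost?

Open S4 only; minimum total cost 593.

For any fixed open set, each retail store goes to its cheapest open site; total = fixed + service.
{S4}: P→S4 48, Q→S4 140, R→S4 24, S→S4 48, T→S4 64. Service 324; fixed 269; total 593.
{S2}: P→S2 180, Q→S2 150, R→S2 60, S→S2 112, T→S2 80. Service 582; fixed 215; total 797.
{S3}: P→S3 180, Q→S3 130, R→S3 48, S→S3 32, T→S3 96. Service 486; fixed 311; total 797.
{S1, S2, S3, S4}: P→S4 48, Q→S1 100, R→S4 24, S→S3 32, T→S4 64. Service 268; fixed 1107; total 1375.
(All 15 nonempty subsets were checked; S4 only is lowest.)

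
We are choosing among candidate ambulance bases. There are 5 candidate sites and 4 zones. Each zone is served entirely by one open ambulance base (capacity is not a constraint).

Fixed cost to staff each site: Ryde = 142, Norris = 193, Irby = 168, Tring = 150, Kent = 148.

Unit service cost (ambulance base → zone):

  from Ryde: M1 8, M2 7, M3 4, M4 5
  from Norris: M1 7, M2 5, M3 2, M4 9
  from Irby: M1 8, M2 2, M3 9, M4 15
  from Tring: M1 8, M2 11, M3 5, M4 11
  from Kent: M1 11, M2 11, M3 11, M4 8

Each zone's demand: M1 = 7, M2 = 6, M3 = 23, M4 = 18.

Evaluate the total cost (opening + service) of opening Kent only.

Total cost: 688

Each zone is assigned to its cheapest site among the open ones.
{Kent}: M1→Kent 11·7=77, M2→Kent 11·6=66, M3→Kent 11·23=253, M4→Kent 8·18=144. Service 540; fixed 148; total 688.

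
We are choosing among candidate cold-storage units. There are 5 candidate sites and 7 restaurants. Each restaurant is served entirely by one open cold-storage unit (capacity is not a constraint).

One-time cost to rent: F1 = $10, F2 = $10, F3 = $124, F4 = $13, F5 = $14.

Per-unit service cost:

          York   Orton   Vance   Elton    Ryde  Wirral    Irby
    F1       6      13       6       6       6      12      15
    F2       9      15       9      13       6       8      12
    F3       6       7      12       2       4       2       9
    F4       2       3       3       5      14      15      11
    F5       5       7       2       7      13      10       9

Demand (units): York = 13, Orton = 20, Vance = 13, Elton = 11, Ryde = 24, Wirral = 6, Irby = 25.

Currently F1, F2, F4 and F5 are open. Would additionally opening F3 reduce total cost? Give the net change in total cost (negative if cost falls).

Current service cost with {F1, F2, F4, F5}: 584.
Adding F3: each restaurant re-picks its cheapest; new service cost 467, saving 117.
Extra fixed cost: 124. Net change = 124 − 117 = 7.
(Totals: 631 → 638.)

No — net change +7 (cost rises by 7).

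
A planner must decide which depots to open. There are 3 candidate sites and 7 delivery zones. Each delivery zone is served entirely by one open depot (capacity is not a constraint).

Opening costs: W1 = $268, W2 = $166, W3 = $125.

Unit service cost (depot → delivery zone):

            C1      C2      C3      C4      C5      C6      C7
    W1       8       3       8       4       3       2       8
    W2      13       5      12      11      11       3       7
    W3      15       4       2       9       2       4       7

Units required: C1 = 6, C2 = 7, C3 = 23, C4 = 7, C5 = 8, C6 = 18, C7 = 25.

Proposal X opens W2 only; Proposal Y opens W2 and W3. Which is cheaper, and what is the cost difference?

Proposal X: {W2}: C1→W2 13·6=78, C2→W2 5·7=35, C3→W2 12·23=276, C4→W2 11·7=77, C5→W2 11·8=88, C6→W2 3·18=54, C7→W2 7·25=175. Service 783; fixed 166; total 949.
Proposal Y: {W2, W3}: C1→W2 13·6=78, C2→W3 4·7=28, C3→W3 2·23=46, C4→W3 9·7=63, C5→W3 2·8=16, C6→W2 3·18=54, C7→W2 7·25=175. Service 460; fixed 291; total 751.
Difference: |949 − 751| = 198.

Proposal Y is cheaper by 198.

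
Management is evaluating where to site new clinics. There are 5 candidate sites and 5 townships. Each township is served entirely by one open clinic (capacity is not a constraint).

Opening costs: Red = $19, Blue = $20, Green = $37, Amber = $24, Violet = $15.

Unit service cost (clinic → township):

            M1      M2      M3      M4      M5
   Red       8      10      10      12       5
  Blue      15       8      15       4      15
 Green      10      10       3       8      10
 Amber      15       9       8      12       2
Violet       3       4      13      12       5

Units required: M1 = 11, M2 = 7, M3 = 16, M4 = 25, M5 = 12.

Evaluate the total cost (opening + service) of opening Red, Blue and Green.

Each township is assigned to its cheapest site among the open ones.
{Red, Blue, Green}: M1→Red 8·11=88, M2→Blue 8·7=56, M3→Green 3·16=48, M4→Blue 4·25=100, M5→Red 5·12=60. Service 352; fixed 76; total 428.

Total cost: 428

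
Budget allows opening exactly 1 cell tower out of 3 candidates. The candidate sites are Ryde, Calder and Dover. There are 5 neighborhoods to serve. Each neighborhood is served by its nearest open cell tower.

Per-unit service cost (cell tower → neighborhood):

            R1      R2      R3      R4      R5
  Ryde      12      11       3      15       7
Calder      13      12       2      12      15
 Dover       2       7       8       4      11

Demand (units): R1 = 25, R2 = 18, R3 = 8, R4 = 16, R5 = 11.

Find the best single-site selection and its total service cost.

Choose Dover only; total service cost 425.

With exactly 1 open, each neighborhood uses its cheapest among the chosen.
{Dover}: R1→Dover 2·25=50, R2→Dover 7·18=126, R3→Dover 8·8=64, R4→Dover 4·16=64, R5→Dover 11·11=121. Service cost 425.
{Ryde}: service cost 839
{Calder}: service cost 914
Among all 3 size-1 choices, {Dover} is lowest.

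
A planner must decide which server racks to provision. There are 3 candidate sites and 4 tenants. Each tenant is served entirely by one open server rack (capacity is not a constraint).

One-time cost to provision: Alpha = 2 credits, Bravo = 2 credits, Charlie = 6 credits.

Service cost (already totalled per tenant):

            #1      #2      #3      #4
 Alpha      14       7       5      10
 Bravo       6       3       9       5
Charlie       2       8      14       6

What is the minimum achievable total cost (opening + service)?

For any fixed open set, each tenant goes to its cheapest open site; total = fixed + service.
{Alpha, Bravo}: #1→Bravo 6, #2→Bravo 3, #3→Alpha 5, #4→Bravo 5. Service 19; fixed 4; total 23.
{Alpha, Bravo, Charlie}: service 15 + fixed 10 = 25
{Bravo}: service 23 + fixed 2 = 25
{Alpha}: service 36 + fixed 2 = 38
No other subset beats 23.

Minimum total cost: 23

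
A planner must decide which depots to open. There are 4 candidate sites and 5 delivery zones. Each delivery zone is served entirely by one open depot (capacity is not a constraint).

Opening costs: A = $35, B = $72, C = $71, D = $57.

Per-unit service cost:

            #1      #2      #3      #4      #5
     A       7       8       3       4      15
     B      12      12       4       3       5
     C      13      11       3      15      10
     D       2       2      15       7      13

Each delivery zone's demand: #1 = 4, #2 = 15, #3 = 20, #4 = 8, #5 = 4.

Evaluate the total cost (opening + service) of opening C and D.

Total cost: 322

Each delivery zone is assigned to its cheapest site among the open ones.
{C, D}: #1→D 2·4=8, #2→D 2·15=30, #3→C 3·20=60, #4→D 7·8=56, #5→C 10·4=40. Service 194; fixed 128; total 322.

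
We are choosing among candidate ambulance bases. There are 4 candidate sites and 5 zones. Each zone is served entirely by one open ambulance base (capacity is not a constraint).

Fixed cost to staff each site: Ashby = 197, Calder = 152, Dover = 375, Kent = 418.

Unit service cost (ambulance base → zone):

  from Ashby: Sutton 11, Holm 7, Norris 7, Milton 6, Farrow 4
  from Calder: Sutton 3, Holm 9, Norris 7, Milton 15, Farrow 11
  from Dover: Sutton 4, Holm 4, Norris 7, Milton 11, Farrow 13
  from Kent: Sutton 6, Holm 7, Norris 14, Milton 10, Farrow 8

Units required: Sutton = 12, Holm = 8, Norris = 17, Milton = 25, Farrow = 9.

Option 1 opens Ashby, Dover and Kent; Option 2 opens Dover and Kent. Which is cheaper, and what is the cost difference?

Option 2 is cheaper by 61.

Option 1: {Ashby, Dover, Kent}: Sutton→Dover 4·12=48, Holm→Dover 4·8=32, Norris→Ashby 7·17=119, Milton→Ashby 6·25=150, Farrow→Ashby 4·9=36. Service 385; fixed 990; total 1375.
Option 2: {Dover, Kent}: Sutton→Dover 4·12=48, Holm→Dover 4·8=32, Norris→Dover 7·17=119, Milton→Kent 10·25=250, Farrow→Kent 8·9=72. Service 521; fixed 793; total 1314.
Difference: |1375 − 1314| = 61.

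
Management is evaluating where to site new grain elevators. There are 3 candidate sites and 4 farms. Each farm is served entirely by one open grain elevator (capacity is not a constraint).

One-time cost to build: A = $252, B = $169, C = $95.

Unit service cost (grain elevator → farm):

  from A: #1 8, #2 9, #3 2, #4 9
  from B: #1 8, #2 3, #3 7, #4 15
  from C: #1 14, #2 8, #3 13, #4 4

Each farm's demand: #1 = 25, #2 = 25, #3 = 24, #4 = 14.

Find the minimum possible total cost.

Minimum total cost: 763

For any fixed open set, each farm goes to its cheapest open site; total = fixed + service.
{B, C}: #1→B 8·25=200, #2→B 3·25=75, #3→B 7·24=168, #4→C 4·14=56. Service 499; fixed 264; total 763.
{B}: #1→B 8·25=200, #2→B 3·25=75, #3→B 7·24=168, #4→B 15·14=210. Service 653; fixed 169; total 822.
{A}: service 599 + fixed 252 = 851
{A, B, C}: #1→A 8·25=200, #2→B 3·25=75, #3→A 2·24=48, #4→C 4·14=56. Service 379; fixed 516; total 895.
No other subset beats 763.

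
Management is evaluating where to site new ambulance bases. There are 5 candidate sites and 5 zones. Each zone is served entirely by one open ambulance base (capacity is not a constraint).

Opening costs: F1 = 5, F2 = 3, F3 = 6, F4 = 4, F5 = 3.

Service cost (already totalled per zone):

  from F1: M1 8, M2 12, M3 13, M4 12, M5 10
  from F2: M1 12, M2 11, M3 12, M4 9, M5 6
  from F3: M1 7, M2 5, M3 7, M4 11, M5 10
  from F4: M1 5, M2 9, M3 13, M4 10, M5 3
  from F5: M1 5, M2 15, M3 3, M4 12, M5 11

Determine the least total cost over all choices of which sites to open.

Minimum total cost: 37

For any fixed open set, each zone goes to its cheapest open site; total = fixed + service.
{F4, F5}: M1→F4 5, M2→F4 9, M3→F5 3, M4→F4 10, M5→F4 3. Service 30; fixed 7; total 37.
{F2, F4, F5}: M1→F4 5, M2→F4 9, M3→F5 3, M4→F2 9, M5→F4 3. Service 29; fixed 10; total 39.
{F3, F4, F5}: M1→F4 5, M2→F3 5, M3→F5 3, M4→F4 10, M5→F4 3. Service 26; fixed 13; total 39.
{F1, F2, F3, F4, F5}: service 25 + fixed 21 = 46
No other subset beats 37.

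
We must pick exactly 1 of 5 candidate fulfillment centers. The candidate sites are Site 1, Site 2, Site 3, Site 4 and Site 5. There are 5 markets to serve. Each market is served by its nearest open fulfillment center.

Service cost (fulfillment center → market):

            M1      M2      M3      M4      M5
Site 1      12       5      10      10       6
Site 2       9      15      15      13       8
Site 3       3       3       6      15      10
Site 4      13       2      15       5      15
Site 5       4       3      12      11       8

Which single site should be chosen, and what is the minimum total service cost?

With exactly 1 open, each market uses its cheapest among the chosen.
{Site 3}: M1→Site 3 3, M2→Site 3 3, M3→Site 3 6, M4→Site 3 15, M5→Site 3 10. Service cost 37.
{Site 5}: service cost 38
{Site 1}: service cost 43
Among all 5 size-1 choices, {Site 3} is lowest.

Choose Site 3 only; total service cost 37.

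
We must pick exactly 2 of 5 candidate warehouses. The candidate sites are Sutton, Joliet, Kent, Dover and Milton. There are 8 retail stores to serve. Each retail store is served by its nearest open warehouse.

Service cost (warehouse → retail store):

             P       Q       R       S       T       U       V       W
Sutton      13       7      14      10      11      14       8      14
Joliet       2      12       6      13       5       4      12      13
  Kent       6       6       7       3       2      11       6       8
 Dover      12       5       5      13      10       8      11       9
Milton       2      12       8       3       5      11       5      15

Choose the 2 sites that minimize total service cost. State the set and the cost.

Choose Joliet and Kent; total service cost 37.

With exactly 2 open, each retail store uses its cheapest among the chosen.
{Joliet, Kent}: P→Joliet 2, Q→Kent 6, R→Joliet 6, S→Kent 3, T→Kent 2, U→Joliet 4, V→Kent 6, W→Kent 8. Service cost 37.
{Dover, Milton}: service cost 42
{Kent, Dover}: service cost 43
Among all 10 size-2 choices, {Joliet, Kent} is lowest.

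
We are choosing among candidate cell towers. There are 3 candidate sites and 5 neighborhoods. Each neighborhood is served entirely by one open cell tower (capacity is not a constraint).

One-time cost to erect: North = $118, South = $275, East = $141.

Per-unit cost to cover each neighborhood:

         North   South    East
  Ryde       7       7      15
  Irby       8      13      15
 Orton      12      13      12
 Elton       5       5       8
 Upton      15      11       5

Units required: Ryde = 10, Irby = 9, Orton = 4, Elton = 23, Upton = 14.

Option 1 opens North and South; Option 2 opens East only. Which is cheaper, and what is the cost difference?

Option 2 is cheaper by 124.

Option 1: {North, South}: Ryde→North 7·10=70, Irby→North 8·9=72, Orton→North 12·4=48, Elton→North 5·23=115, Upton→South 11·14=154. Service 459; fixed 393; total 852.
Option 2: {East}: Ryde→East 15·10=150, Irby→East 15·9=135, Orton→East 12·4=48, Elton→East 8·23=184, Upton→East 5·14=70. Service 587; fixed 141; total 728.
Difference: |852 − 728| = 124.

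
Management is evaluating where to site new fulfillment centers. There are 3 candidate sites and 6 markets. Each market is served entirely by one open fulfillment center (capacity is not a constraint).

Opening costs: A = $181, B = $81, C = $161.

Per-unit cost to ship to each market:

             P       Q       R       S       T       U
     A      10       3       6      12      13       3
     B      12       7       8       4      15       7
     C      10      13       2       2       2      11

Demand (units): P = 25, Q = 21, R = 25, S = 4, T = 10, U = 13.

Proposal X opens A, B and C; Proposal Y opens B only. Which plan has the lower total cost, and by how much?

Proposal X: {A, B, C}: P→A 10·25=250, Q→A 3·21=63, R→C 2·25=50, S→C 2·4=8, T→C 2·10=20, U→A 3·13=39. Service 430; fixed 423; total 853.
Proposal Y: {B}: P→B 12·25=300, Q→B 7·21=147, R→B 8·25=200, S→B 4·4=16, T→B 15·10=150, U→B 7·13=91. Service 904; fixed 81; total 985.
Difference: |853 − 985| = 132.

Proposal X is cheaper by 132.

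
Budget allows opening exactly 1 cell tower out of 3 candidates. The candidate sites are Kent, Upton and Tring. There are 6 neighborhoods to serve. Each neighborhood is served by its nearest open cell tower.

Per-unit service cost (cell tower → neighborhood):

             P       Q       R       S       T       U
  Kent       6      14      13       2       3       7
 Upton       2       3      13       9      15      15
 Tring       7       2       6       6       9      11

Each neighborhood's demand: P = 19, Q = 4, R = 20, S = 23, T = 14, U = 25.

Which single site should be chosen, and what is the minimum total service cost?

Choose Kent only; total service cost 693.

With exactly 1 open, each neighborhood uses its cheapest among the chosen.
{Kent}: P→Kent 6·19=114, Q→Kent 14·4=56, R→Kent 13·20=260, S→Kent 2·23=46, T→Kent 3·14=42, U→Kent 7·25=175. Service cost 693.
{Tring}: service cost 800
{Upton}: service cost 1102
Among all 3 size-1 choices, {Kent} is lowest.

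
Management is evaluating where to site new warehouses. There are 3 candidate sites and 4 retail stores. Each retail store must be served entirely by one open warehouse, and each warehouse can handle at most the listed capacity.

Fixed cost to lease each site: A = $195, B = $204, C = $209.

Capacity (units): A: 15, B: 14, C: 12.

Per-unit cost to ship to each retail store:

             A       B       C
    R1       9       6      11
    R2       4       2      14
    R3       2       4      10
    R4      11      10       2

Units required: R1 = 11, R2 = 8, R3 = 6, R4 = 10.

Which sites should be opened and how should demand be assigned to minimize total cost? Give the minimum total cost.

Open {A, B, C}: R1→B 6·11=66, R2→A 4·8=32, R3→A 2·6=12, R4→C 2·10=20.
Loads: A carries 14/15, B carries 11/14, C carries 10/12. Service 130; fixed 608; total 738.
Next best feasible plan costs 767.

Minimum total cost: 738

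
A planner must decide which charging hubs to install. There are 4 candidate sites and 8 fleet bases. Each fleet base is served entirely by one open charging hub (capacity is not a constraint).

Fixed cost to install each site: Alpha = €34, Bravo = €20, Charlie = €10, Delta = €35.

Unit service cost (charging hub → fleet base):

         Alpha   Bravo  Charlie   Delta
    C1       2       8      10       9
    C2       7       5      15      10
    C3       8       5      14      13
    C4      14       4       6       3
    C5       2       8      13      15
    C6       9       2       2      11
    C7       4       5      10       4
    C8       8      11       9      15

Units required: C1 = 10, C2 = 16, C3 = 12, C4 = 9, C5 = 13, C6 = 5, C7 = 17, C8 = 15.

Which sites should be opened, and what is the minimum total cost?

Open Alpha and Bravo; minimum total cost 474.

For any fixed open set, each fleet base goes to its cheapest open site; total = fixed + service.
{Alpha, Bravo}: C1→Alpha 2·10=20, C2→Bravo 5·16=80, C3→Bravo 5·12=60, C4→Bravo 4·9=36, C5→Alpha 2·13=26, C6→Bravo 2·5=10, C7→Alpha 4·17=68, C8→Alpha 8·15=120. Service 420; fixed 54; total 474.
{Alpha, Bravo, Charlie}: C1→Alpha 2·10=20, C2→Bravo 5·16=80, C3→Bravo 5·12=60, C4→Bravo 4·9=36, C5→Alpha 2·13=26, C6→Bravo 2·5=10, C7→Alpha 4·17=68, C8→Alpha 8·15=120. Service 420; fixed 64; total 484.
{Alpha, Bravo, Delta}: C1→Alpha 2·10=20, C2→Bravo 5·16=80, C3→Bravo 5·12=60, C4→Delta 3·9=27, C5→Alpha 2·13=26, C6→Bravo 2·5=10, C7→Alpha 4·17=68, C8→Alpha 8·15=120. Service 411; fixed 89; total 500.
{Alpha, Bravo, Charlie, Delta}: C1→Alpha 2·10=20, C2→Bravo 5·16=80, C3→Bravo 5·12=60, C4→Delta 3·9=27, C5→Alpha 2·13=26, C6→Bravo 2·5=10, C7→Alpha 4·17=68, C8→Alpha 8·15=120. Service 411; fixed 99; total 510.
No other subset beats 474.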